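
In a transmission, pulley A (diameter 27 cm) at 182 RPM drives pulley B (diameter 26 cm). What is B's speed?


Given: D1 = 27 cm, w1 = 182 RPM, D2 = 26 cm
Using D1*w1 = D2*w2
w2 = D1*w1 / D2
w2 = 27*182 / 26
w2 = 4914 / 26
w2 = 189 RPM

189 RPM


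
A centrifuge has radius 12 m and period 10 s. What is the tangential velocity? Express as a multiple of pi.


Given: radius r = 12 m, period T = 10 s
Using v = 2*pi*r / T
v = 2*pi*12 / 10
v = 24*pi / 10
v = 12/5*pi m/s

12/5*pi m/s


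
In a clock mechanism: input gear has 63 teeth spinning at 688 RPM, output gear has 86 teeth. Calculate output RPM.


Given: N1 = 63 teeth, w1 = 688 RPM, N2 = 86 teeth
Using N1*w1 = N2*w2
w2 = N1*w1 / N2
w2 = 63*688 / 86
w2 = 43344 / 86
w2 = 504 RPM

504 RPM


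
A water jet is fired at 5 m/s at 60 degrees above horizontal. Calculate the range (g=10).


Given: v0 = 5 m/s, theta = 60 deg, g = 10 m/s^2
sin(2*60) = sin(120) = sqrt(3)/2
Using R = v0^2 * sin(2*theta) / g
R = 5^2 * (sqrt(3)/2) / 10
R = 25 * sqrt(3) / 20
R = 5/4*sqrt(3) m

5/4*sqrt(3) m


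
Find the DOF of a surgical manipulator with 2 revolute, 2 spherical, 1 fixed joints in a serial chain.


Given: serial robot with 2 revolute, 2 spherical, 1 fixed joints
DOF contribution per joint type: revolute=1, prismatic=1, spherical=3, fixed=0
DOF = 2*1 + 2*3 + 1*0
DOF = 8

8


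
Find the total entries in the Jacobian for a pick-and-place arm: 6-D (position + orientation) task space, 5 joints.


Given: task space dimension = 6, joints = 5
Jacobian is a 6 x 5 matrix
Total entries = rows * columns
Total = 6 * 5
Total = 30

30


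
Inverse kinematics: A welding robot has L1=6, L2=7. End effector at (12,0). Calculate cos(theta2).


Given: L1 = 6, L2 = 7, target (x, y) = (12, 0)
Using cos(theta2) = (x^2 + y^2 - L1^2 - L2^2) / (2*L1*L2)
x^2 + y^2 = 12^2 + 0 = 144
L1^2 + L2^2 = 36 + 49 = 85
Numerator = 144 - 85 = 59
Denominator = 2*6*7 = 84
cos(theta2) = 59/84 = 59/84

59/84


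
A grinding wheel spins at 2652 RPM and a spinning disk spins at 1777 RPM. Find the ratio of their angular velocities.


Given: RPM_A = 2652, RPM_B = 1777
omega = 2*pi*RPM/60, so omega_A/omega_B = RPM_A / RPM_B
omega_A/omega_B = 2652 / 1777
omega_A/omega_B = 2652/1777

2652/1777


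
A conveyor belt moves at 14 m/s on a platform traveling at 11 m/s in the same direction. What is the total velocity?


Given: object velocity = 14 m/s, platform velocity = 11 m/s (same direction)
Using classical velocity addition: v_total = v_object + v_platform
v_total = 14 + 11
v_total = 25 m/s

25 m/s


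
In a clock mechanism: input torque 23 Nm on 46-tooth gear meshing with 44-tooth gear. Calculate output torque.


Given: N1 = 46, N2 = 44, T1 = 23 Nm
Using T2/T1 = N2/N1
T2 = T1 * N2 / N1
T2 = 23 * 44 / 46
T2 = 1012 / 46
T2 = 22 Nm

22 Nm


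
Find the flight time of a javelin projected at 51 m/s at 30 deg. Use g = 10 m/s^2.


Given: v0 = 51 m/s, theta = 30 deg, g = 10 m/s^2
sin(30) = 1/2
Using T = 2*v0*sin(theta) / g
T = 2*51*1/2 / 10
T = 51 / 10
T = 51/10 s

51/10 s


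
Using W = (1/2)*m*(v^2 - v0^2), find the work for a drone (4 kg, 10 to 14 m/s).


Given: m = 4 kg, v0 = 10 m/s, v = 14 m/s
Using W = (1/2)*m*(v^2 - v0^2)
v^2 = 14^2 = 196
v0^2 = 10^2 = 100
v^2 - v0^2 = 196 - 100 = 96
W = (1/2)*4*96 = 192 J

192 J


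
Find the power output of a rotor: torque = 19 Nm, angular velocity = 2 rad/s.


Given: tau = 19 Nm, omega = 2 rad/s
Using P = tau * omega
P = 19 * 2
P = 38 W

38 W


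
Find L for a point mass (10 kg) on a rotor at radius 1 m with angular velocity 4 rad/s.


Given: m = 10 kg, r = 1 m, omega = 4 rad/s
For a point mass: I = m*r^2
I = 10*1^2 = 10*1 = 10
L = I*omega = 10*4
L = 40 kg*m^2/s

40 kg*m^2/s


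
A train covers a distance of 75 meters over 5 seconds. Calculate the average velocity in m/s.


Given: distance d = 75 m, time t = 5 s
Using v = d / t
v = 75 / 5
v = 15 m/s

15 m/s


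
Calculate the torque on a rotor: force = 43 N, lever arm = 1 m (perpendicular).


Given: F = 43 N, r = 1 m, angle = 90 deg (perpendicular)
Using tau = F * r * sin(90)
sin(90) = 1
tau = 43 * 1 * 1
tau = 43 Nm

43 Nm


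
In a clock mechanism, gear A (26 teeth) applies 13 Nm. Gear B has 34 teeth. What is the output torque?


Given: N1 = 26, N2 = 34, T1 = 13 Nm
Using T2/T1 = N2/N1
T2 = T1 * N2 / N1
T2 = 13 * 34 / 26
T2 = 442 / 26
T2 = 17 Nm

17 Nm


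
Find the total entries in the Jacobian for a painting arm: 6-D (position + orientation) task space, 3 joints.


Given: task space dimension = 6, joints = 3
Jacobian is a 6 x 3 matrix
Total entries = rows * columns
Total = 6 * 3
Total = 18

18


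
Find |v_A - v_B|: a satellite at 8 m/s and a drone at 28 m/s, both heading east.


Given: v_A = 8 m/s east, v_B = 28 m/s east
Both move in the same direction; relative speed = |v_A - v_B|
|8 - 28| = |-20|
= 20 m/s

20 m/s


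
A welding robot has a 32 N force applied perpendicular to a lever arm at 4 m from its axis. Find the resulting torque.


Given: F = 32 N, r = 4 m, angle = 90 deg (perpendicular)
Using tau = F * r * sin(90)
sin(90) = 1
tau = 32 * 4 * 1
tau = 128 Nm

128 Nm


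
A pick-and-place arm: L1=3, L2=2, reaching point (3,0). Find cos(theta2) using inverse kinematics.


Given: L1 = 3, L2 = 2, target (x, y) = (3, 0)
Using cos(theta2) = (x^2 + y^2 - L1^2 - L2^2) / (2*L1*L2)
x^2 + y^2 = 3^2 + 0 = 9
L1^2 + L2^2 = 9 + 4 = 13
Numerator = 9 - 13 = -4
Denominator = 2*3*2 = 12
cos(theta2) = -4/12 = -1/3

-1/3


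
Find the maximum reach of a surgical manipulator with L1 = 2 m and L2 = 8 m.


Given: L1 = 2 m, L2 = 8 m
For a 2-link planar arm, max reach = L1 + L2 (fully extended)
Max reach = 2 + 8
Max reach = 10 m

10 m


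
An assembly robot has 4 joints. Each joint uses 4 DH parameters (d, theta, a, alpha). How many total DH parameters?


Given: 4 joints, 4 DH parameters per joint (d, theta, a, alpha)
Total DH parameters = number_of_joints * 4
Total = 4 * 4
Total = 16

16


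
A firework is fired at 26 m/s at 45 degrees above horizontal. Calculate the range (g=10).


Given: v0 = 26 m/s, theta = 45 deg, g = 10 m/s^2
sin(2*45) = sin(90) = 1
Using R = v0^2 * sin(2*theta) / g
R = 26^2 * 1 / 10
R = 676 / 10
R = 338/5 m

338/5 m


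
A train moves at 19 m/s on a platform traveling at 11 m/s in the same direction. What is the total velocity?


Given: object velocity = 19 m/s, platform velocity = 11 m/s (same direction)
Using classical velocity addition: v_total = v_object + v_platform
v_total = 19 + 11
v_total = 30 m/s

30 m/s


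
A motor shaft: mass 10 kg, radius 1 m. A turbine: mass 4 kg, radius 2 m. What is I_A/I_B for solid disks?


Given: M1=10 kg, R1=1 m, M2=4 kg, R2=2 m
For a disk: I = (1/2)*M*R^2, so I_A/I_B = (M1*R1^2)/(M2*R2^2)
M1*R1^2 = 10*1 = 10
M2*R2^2 = 4*4 = 16
I_A/I_B = 10/16 = 5/8

5/8


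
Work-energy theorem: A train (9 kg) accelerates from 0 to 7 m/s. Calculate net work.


Given: m = 9 kg, v0 = 0 m/s, v = 7 m/s
Using W = (1/2)*m*(v^2 - v0^2)
v^2 = 7^2 = 49
v0^2 = 0^2 = 0
v^2 - v0^2 = 49 - 0 = 49
W = (1/2)*9*49 = 441/2 J

441/2 J


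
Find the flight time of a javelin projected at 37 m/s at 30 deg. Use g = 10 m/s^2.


Given: v0 = 37 m/s, theta = 30 deg, g = 10 m/s^2
sin(30) = 1/2
Using T = 2*v0*sin(theta) / g
T = 2*37*1/2 / 10
T = 37 / 10
T = 37/10 s

37/10 s


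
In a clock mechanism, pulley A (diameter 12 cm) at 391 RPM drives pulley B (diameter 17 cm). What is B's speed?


Given: D1 = 12 cm, w1 = 391 RPM, D2 = 17 cm
Using D1*w1 = D2*w2
w2 = D1*w1 / D2
w2 = 12*391 / 17
w2 = 4692 / 17
w2 = 276 RPM

276 RPM


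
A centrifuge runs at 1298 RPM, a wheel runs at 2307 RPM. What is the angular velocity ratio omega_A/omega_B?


Given: RPM_A = 1298, RPM_B = 2307
omega = 2*pi*RPM/60, so omega_A/omega_B = RPM_A / RPM_B
omega_A/omega_B = 1298 / 2307
omega_A/omega_B = 1298/2307

1298/2307


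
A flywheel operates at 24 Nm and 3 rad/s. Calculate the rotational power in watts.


Given: tau = 24 Nm, omega = 3 rad/s
Using P = tau * omega
P = 24 * 3
P = 72 W

72 W


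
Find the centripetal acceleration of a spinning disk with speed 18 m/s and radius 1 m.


Given: v = 18 m/s, r = 1 m
Using a_c = v^2 / r
a_c = 18^2 / 1
a_c = 324 / 1
a_c = 324 m/s^2

324 m/s^2


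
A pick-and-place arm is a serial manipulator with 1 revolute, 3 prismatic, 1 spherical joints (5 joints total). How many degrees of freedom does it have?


Given: serial robot with 1 revolute, 3 prismatic, 1 spherical joints
DOF contribution per joint type: revolute=1, prismatic=1, spherical=3, fixed=0
DOF = 1*1 + 3*1 + 1*3
DOF = 7

7


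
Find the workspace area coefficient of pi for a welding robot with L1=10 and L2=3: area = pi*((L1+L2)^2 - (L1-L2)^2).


Given: L1 = 10, L2 = 3
(L1+L2)^2 = (13)^2 = 169
(L1-L2)^2 = (7)^2 = 49
Difference = 169 - 49 = 120
This equals 4*L1*L2 = 4*10*3 = 120
Workspace area = 120*pi

120


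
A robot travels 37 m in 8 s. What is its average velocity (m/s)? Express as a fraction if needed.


Given: distance d = 37 m, time t = 8 s
Using v = d / t
v = 37 / 8
v = 37/8 m/s

37/8 m/s


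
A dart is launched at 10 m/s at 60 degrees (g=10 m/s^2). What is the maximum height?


Given: v0 = 10 m/s, theta = 60 deg, g = 10 m/s^2
sin^2(60) = 3/4
Using H = v0^2 * sin^2(theta) / (2*g)
H = 10^2 * 3/4 / (2*10)
H = 100 * 3/4 / 20
H = 75 / 20
H = 15/4 m

15/4 m


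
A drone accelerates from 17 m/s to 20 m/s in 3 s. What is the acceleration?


Given: initial velocity v0 = 17 m/s, final velocity v = 20 m/s, time t = 3 s
Using a = (v - v0) / t
a = (20 - 17) / 3
a = 3 / 3
a = 1 m/s^2

1 m/s^2


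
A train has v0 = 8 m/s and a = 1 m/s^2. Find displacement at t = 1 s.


Given: v0 = 8 m/s, a = 1 m/s^2, t = 1 s
Using s = v0*t + (1/2)*a*t^2
s = 8*1 + (1/2)*1*1^2
s = 8 + (1/2)*1
s = 8 + 1/2
s = 17/2

17/2 m


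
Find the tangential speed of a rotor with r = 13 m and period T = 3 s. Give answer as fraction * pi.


Given: radius r = 13 m, period T = 3 s
Using v = 2*pi*r / T
v = 2*pi*13 / 3
v = 26*pi / 3
v = 26/3*pi m/s

26/3*pi m/s


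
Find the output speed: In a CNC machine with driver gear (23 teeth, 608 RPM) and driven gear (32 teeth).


Given: N1 = 23 teeth, w1 = 608 RPM, N2 = 32 teeth
Using N1*w1 = N2*w2
w2 = N1*w1 / N2
w2 = 23*608 / 32
w2 = 13984 / 32
w2 = 437 RPM

437 RPM


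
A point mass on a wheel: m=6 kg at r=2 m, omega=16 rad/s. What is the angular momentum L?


Given: m = 6 kg, r = 2 m, omega = 16 rad/s
For a point mass: I = m*r^2
I = 6*2^2 = 6*4 = 24
L = I*omega = 24*16
L = 384 kg*m^2/s

384 kg*m^2/s


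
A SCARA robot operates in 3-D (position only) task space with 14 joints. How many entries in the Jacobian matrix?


Given: task space dimension = 3, joints = 14
Jacobian is a 3 x 14 matrix
Total entries = rows * columns
Total = 3 * 14
Total = 42

42


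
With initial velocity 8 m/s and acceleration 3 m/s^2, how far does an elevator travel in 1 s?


Given: v0 = 8 m/s, a = 3 m/s^2, t = 1 s
Using s = v0*t + (1/2)*a*t^2
s = 8*1 + (1/2)*3*1^2
s = 8 + (1/2)*3
s = 8 + 3/2
s = 19/2

19/2 m


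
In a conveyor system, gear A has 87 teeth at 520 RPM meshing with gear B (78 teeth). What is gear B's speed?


Given: N1 = 87 teeth, w1 = 520 RPM, N2 = 78 teeth
Using N1*w1 = N2*w2
w2 = N1*w1 / N2
w2 = 87*520 / 78
w2 = 45240 / 78
w2 = 580 RPM

580 RPM


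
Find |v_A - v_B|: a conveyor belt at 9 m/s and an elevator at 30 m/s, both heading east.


Given: v_A = 9 m/s east, v_B = 30 m/s east
Both move in the same direction; relative speed = |v_A - v_B|
|9 - 30| = |-21|
= 21 m/s

21 m/s


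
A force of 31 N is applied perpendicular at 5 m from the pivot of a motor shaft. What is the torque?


Given: F = 31 N, r = 5 m, angle = 90 deg (perpendicular)
Using tau = F * r * sin(90)
sin(90) = 1
tau = 31 * 5 * 1
tau = 155 Nm

155 Nm


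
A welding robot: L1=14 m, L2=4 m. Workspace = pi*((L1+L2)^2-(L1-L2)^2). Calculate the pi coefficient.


Given: L1 = 14, L2 = 4
(L1+L2)^2 = (18)^2 = 324
(L1-L2)^2 = (10)^2 = 100
Difference = 324 - 100 = 224
This equals 4*L1*L2 = 4*14*4 = 224
Workspace area = 224*pi

224


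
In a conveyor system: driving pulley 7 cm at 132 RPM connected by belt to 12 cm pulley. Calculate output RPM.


Given: D1 = 7 cm, w1 = 132 RPM, D2 = 12 cm
Using D1*w1 = D2*w2
w2 = D1*w1 / D2
w2 = 7*132 / 12
w2 = 924 / 12
w2 = 77 RPM

77 RPM


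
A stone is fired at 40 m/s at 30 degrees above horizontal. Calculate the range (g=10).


Given: v0 = 40 m/s, theta = 30 deg, g = 10 m/s^2
sin(2*30) = sin(60) = sqrt(3)/2
Using R = v0^2 * sin(2*theta) / g
R = 40^2 * (sqrt(3)/2) / 10
R = 1600 * sqrt(3) / 20
R = 80*sqrt(3) m

80*sqrt(3) m


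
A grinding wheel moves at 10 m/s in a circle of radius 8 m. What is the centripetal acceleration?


Given: v = 10 m/s, r = 8 m
Using a_c = v^2 / r
a_c = 10^2 / 8
a_c = 100 / 8
a_c = 25/2 m/s^2

25/2 m/s^2


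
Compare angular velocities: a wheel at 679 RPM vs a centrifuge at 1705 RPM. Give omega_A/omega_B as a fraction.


Given: RPM_A = 679, RPM_B = 1705
omega = 2*pi*RPM/60, so omega_A/omega_B = RPM_A / RPM_B
omega_A/omega_B = 679 / 1705
omega_A/omega_B = 679/1705

679/1705


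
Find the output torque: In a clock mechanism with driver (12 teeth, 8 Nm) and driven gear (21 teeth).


Given: N1 = 12, N2 = 21, T1 = 8 Nm
Using T2/T1 = N2/N1
T2 = T1 * N2 / N1
T2 = 8 * 21 / 12
T2 = 168 / 12
T2 = 14 Nm

14 Nm


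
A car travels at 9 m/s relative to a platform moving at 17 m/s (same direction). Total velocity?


Given: object velocity = 9 m/s, platform velocity = 17 m/s (same direction)
Using classical velocity addition: v_total = v_object + v_platform
v_total = 9 + 17
v_total = 26 m/s

26 m/s


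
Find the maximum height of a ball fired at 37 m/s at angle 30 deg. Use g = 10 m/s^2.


Given: v0 = 37 m/s, theta = 30 deg, g = 10 m/s^2
sin^2(30) = 1/4
Using H = v0^2 * sin^2(theta) / (2*g)
H = 37^2 * 1/4 / (2*10)
H = 1369 * 1/4 / 20
H = 1369/4 / 20
H = 1369/80 m

1369/80 m


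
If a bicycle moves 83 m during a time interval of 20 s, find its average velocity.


Given: distance d = 83 m, time t = 20 s
Using v = d / t
v = 83 / 20
v = 83/20 m/s

83/20 m/s


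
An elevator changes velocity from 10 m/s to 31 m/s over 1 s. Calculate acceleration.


Given: initial velocity v0 = 10 m/s, final velocity v = 31 m/s, time t = 1 s
Using a = (v - v0) / t
a = (31 - 10) / 1
a = 21 / 1
a = 21 m/s^2

21 m/s^2


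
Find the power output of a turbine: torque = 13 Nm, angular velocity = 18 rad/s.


Given: tau = 13 Nm, omega = 18 rad/s
Using P = tau * omega
P = 13 * 18
P = 234 W

234 W


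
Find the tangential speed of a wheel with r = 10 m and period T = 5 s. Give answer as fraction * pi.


Given: radius r = 10 m, period T = 5 s
Using v = 2*pi*r / T
v = 2*pi*10 / 5
v = 20*pi / 5
v = 4*pi m/s

4*pi m/s


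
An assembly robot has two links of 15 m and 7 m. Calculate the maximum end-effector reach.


Given: L1 = 15 m, L2 = 7 m
For a 2-link planar arm, max reach = L1 + L2 (fully extended)
Max reach = 15 + 7
Max reach = 22 m

22 m


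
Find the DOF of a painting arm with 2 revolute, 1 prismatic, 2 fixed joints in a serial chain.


Given: serial robot with 2 revolute, 1 prismatic, 2 fixed joints
DOF contribution per joint type: revolute=1, prismatic=1, spherical=3, fixed=0
DOF = 2*1 + 1*1 + 2*0
DOF = 3

3


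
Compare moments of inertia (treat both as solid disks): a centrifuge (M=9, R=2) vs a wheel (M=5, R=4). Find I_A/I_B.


Given: M1=9 kg, R1=2 m, M2=5 kg, R2=4 m
For a disk: I = (1/2)*M*R^2, so I_A/I_B = (M1*R1^2)/(M2*R2^2)
M1*R1^2 = 9*4 = 36
M2*R2^2 = 5*16 = 80
I_A/I_B = 36/80 = 9/20

9/20


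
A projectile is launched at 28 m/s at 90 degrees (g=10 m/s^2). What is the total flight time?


Given: v0 = 28 m/s, theta = 90 deg, g = 10 m/s^2
sin(90) = 1
Using T = 2*v0*sin(theta) / g
T = 2*28*1 / 10
T = 56 / 10
T = 28/5 s

28/5 s


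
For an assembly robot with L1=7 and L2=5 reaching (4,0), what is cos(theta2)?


Given: L1 = 7, L2 = 5, target (x, y) = (4, 0)
Using cos(theta2) = (x^2 + y^2 - L1^2 - L2^2) / (2*L1*L2)
x^2 + y^2 = 4^2 + 0 = 16
L1^2 + L2^2 = 49 + 25 = 74
Numerator = 16 - 74 = -58
Denominator = 2*7*5 = 70
cos(theta2) = -58/70 = -29/35

-29/35


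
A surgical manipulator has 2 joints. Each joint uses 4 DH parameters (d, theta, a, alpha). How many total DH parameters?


Given: 2 joints, 4 DH parameters per joint (d, theta, a, alpha)
Total DH parameters = number_of_joints * 4
Total = 2 * 4
Total = 8

8


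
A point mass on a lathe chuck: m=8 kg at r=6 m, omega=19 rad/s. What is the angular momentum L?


Given: m = 8 kg, r = 6 m, omega = 19 rad/s
For a point mass: I = m*r^2
I = 8*6^2 = 8*36 = 288
L = I*omega = 288*19
L = 5472 kg*m^2/s

5472 kg*m^2/s


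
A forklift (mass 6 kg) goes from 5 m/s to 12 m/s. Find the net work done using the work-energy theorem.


Given: m = 6 kg, v0 = 5 m/s, v = 12 m/s
Using W = (1/2)*m*(v^2 - v0^2)
v^2 = 12^2 = 144
v0^2 = 5^2 = 25
v^2 - v0^2 = 144 - 25 = 119
W = (1/2)*6*119 = 357 J

357 J


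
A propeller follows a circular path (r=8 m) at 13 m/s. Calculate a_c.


Given: v = 13 m/s, r = 8 m
Using a_c = v^2 / r
a_c = 13^2 / 8
a_c = 169 / 8
a_c = 169/8 m/s^2

169/8 m/s^2


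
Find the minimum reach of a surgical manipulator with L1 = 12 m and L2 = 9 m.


Given: L1 = 12 m, L2 = 9 m
For a 2-link planar arm, min reach = |L1 - L2| (second link folded back)
Min reach = |12 - 9|
Min reach = 3 m

3 m


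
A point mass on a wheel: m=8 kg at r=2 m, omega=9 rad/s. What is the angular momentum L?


Given: m = 8 kg, r = 2 m, omega = 9 rad/s
For a point mass: I = m*r^2
I = 8*2^2 = 8*4 = 32
L = I*omega = 32*9
L = 288 kg*m^2/s

288 kg*m^2/s


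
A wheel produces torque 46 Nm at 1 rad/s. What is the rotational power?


Given: tau = 46 Nm, omega = 1 rad/s
Using P = tau * omega
P = 46 * 1
P = 46 W

46 W


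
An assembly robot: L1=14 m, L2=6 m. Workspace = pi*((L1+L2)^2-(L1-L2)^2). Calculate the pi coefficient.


Given: L1 = 14, L2 = 6
(L1+L2)^2 = (20)^2 = 400
(L1-L2)^2 = (8)^2 = 64
Difference = 400 - 64 = 336
This equals 4*L1*L2 = 4*14*6 = 336
Workspace area = 336*pi

336


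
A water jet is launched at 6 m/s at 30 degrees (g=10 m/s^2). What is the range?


Given: v0 = 6 m/s, theta = 30 deg, g = 10 m/s^2
sin(2*30) = sin(60) = sqrt(3)/2
Using R = v0^2 * sin(2*theta) / g
R = 6^2 * (sqrt(3)/2) / 10
R = 36 * sqrt(3) / 20
R = 9/5*sqrt(3) m

9/5*sqrt(3) m


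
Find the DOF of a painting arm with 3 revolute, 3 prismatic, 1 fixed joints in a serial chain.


Given: serial robot with 3 revolute, 3 prismatic, 1 fixed joints
DOF contribution per joint type: revolute=1, prismatic=1, spherical=3, fixed=0
DOF = 3*1 + 3*1 + 1*0
DOF = 6

6


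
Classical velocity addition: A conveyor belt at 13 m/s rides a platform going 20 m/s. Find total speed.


Given: object velocity = 13 m/s, platform velocity = 20 m/s (same direction)
Using classical velocity addition: v_total = v_object + v_platform
v_total = 13 + 20
v_total = 33 m/s

33 m/s


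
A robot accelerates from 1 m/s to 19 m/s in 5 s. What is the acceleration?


Given: initial velocity v0 = 1 m/s, final velocity v = 19 m/s, time t = 5 s
Using a = (v - v0) / t
a = (19 - 1) / 5
a = 18 / 5
a = 18/5 m/s^2

18/5 m/s^2


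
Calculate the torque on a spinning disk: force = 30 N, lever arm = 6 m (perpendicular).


Given: F = 30 N, r = 6 m, angle = 90 deg (perpendicular)
Using tau = F * r * sin(90)
sin(90) = 1
tau = 30 * 6 * 1
tau = 180 Nm

180 Nm


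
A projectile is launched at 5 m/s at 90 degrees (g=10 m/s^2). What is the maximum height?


Given: v0 = 5 m/s, theta = 90 deg, g = 10 m/s^2
sin^2(90) = 1
Using H = v0^2 * sin^2(theta) / (2*g)
H = 5^2 * 1 / (2*10)
H = 25 * 1 / 20
H = 25 / 20
H = 5/4 m

5/4 m


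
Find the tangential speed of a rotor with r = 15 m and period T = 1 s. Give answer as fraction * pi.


Given: radius r = 15 m, period T = 1 s
Using v = 2*pi*r / T
v = 2*pi*15 / 1
v = 30*pi / 1
v = 30*pi m/s

30*pi m/s


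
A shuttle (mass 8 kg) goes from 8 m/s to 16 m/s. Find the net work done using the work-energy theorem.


Given: m = 8 kg, v0 = 8 m/s, v = 16 m/s
Using W = (1/2)*m*(v^2 - v0^2)
v^2 = 16^2 = 256
v0^2 = 8^2 = 64
v^2 - v0^2 = 256 - 64 = 192
W = (1/2)*8*192 = 768 J

768 J


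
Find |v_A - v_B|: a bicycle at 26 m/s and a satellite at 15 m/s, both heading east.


Given: v_A = 26 m/s east, v_B = 15 m/s east
Both move in the same direction; relative speed = |v_A - v_B|
|26 - 15| = |11|
= 11 m/s

11 m/s


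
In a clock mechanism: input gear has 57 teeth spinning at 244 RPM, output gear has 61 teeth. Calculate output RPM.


Given: N1 = 57 teeth, w1 = 244 RPM, N2 = 61 teeth
Using N1*w1 = N2*w2
w2 = N1*w1 / N2
w2 = 57*244 / 61
w2 = 13908 / 61
w2 = 228 RPM

228 RPM


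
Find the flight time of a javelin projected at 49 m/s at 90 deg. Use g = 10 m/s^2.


Given: v0 = 49 m/s, theta = 90 deg, g = 10 m/s^2
sin(90) = 1
Using T = 2*v0*sin(theta) / g
T = 2*49*1 / 10
T = 98 / 10
T = 49/5 s

49/5 s


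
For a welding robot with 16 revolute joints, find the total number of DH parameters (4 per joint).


Given: 16 joints, 4 DH parameters per joint (d, theta, a, alpha)
Total DH parameters = number_of_joints * 4
Total = 16 * 4
Total = 64

64


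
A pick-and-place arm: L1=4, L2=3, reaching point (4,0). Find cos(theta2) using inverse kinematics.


Given: L1 = 4, L2 = 3, target (x, y) = (4, 0)
Using cos(theta2) = (x^2 + y^2 - L1^2 - L2^2) / (2*L1*L2)
x^2 + y^2 = 4^2 + 0 = 16
L1^2 + L2^2 = 16 + 9 = 25
Numerator = 16 - 25 = -9
Denominator = 2*4*3 = 24
cos(theta2) = -9/24 = -3/8

-3/8


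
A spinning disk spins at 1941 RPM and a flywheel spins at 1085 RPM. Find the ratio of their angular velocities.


Given: RPM_A = 1941, RPM_B = 1085
omega = 2*pi*RPM/60, so omega_A/omega_B = RPM_A / RPM_B
omega_A/omega_B = 1941 / 1085
omega_A/omega_B = 1941/1085

1941/1085


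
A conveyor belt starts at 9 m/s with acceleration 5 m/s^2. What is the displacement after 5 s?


Given: v0 = 9 m/s, a = 5 m/s^2, t = 5 s
Using s = v0*t + (1/2)*a*t^2
s = 9*5 + (1/2)*5*5^2
s = 45 + (1/2)*125
s = 45 + 125/2
s = 215/2

215/2 m


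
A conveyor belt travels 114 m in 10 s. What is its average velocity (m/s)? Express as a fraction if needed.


Given: distance d = 114 m, time t = 10 s
Using v = d / t
v = 114 / 10
v = 57/5 m/s

57/5 m/s


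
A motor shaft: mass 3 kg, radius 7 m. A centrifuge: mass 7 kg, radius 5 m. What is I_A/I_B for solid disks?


Given: M1=3 kg, R1=7 m, M2=7 kg, R2=5 m
For a disk: I = (1/2)*M*R^2, so I_A/I_B = (M1*R1^2)/(M2*R2^2)
M1*R1^2 = 3*49 = 147
M2*R2^2 = 7*25 = 175
I_A/I_B = 147/175 = 21/25

21/25


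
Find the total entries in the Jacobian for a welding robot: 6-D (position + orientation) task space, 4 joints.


Given: task space dimension = 6, joints = 4
Jacobian is a 6 x 4 matrix
Total entries = rows * columns
Total = 6 * 4
Total = 24

24


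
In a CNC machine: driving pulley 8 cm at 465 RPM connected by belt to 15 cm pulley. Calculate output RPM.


Given: D1 = 8 cm, w1 = 465 RPM, D2 = 15 cm
Using D1*w1 = D2*w2
w2 = D1*w1 / D2
w2 = 8*465 / 15
w2 = 3720 / 15
w2 = 248 RPM

248 RPM


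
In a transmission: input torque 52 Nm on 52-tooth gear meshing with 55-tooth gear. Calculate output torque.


Given: N1 = 52, N2 = 55, T1 = 52 Nm
Using T2/T1 = N2/N1
T2 = T1 * N2 / N1
T2 = 52 * 55 / 52
T2 = 2860 / 52
T2 = 55 Nm

55 Nm


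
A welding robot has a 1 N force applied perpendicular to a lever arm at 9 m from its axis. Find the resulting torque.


Given: F = 1 N, r = 9 m, angle = 90 deg (perpendicular)
Using tau = F * r * sin(90)
sin(90) = 1
tau = 1 * 9 * 1
tau = 9 Nm

9 Nm


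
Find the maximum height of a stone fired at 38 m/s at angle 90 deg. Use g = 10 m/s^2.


Given: v0 = 38 m/s, theta = 90 deg, g = 10 m/s^2
sin^2(90) = 1
Using H = v0^2 * sin^2(theta) / (2*g)
H = 38^2 * 1 / (2*10)
H = 1444 * 1 / 20
H = 1444 / 20
H = 361/5 m

361/5 m


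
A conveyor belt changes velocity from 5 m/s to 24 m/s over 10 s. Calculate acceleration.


Given: initial velocity v0 = 5 m/s, final velocity v = 24 m/s, time t = 10 s
Using a = (v - v0) / t
a = (24 - 5) / 10
a = 19 / 10
a = 19/10 m/s^2

19/10 m/s^2


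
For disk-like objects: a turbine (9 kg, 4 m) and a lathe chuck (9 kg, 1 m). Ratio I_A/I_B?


Given: M1=9 kg, R1=4 m, M2=9 kg, R2=1 m
For a disk: I = (1/2)*M*R^2, so I_A/I_B = (M1*R1^2)/(M2*R2^2)
M1*R1^2 = 9*16 = 144
M2*R2^2 = 9*1 = 9
I_A/I_B = 144/9 = 16

16


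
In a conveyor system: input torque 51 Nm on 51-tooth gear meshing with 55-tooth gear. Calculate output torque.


Given: N1 = 51, N2 = 55, T1 = 51 Nm
Using T2/T1 = N2/N1
T2 = T1 * N2 / N1
T2 = 51 * 55 / 51
T2 = 2805 / 51
T2 = 55 Nm

55 Nm


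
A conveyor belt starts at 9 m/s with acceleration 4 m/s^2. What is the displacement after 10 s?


Given: v0 = 9 m/s, a = 4 m/s^2, t = 10 s
Using s = v0*t + (1/2)*a*t^2
s = 9*10 + (1/2)*4*10^2
s = 90 + (1/2)*400
s = 90 + 200
s = 290

290 m


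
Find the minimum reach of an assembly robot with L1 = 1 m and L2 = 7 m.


Given: L1 = 1 m, L2 = 7 m
For a 2-link planar arm, min reach = |L1 - L2| (second link folded back)
Min reach = |1 - 7|
Min reach = 6 m

6 m


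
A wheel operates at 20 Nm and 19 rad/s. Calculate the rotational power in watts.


Given: tau = 20 Nm, omega = 19 rad/s
Using P = tau * omega
P = 20 * 19
P = 380 W

380 W


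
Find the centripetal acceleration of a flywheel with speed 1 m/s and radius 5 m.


Given: v = 1 m/s, r = 5 m
Using a_c = v^2 / r
a_c = 1^2 / 5
a_c = 1 / 5
a_c = 1/5 m/s^2

1/5 m/s^2


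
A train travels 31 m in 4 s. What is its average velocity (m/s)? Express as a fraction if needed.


Given: distance d = 31 m, time t = 4 s
Using v = d / t
v = 31 / 4
v = 31/4 m/s

31/4 m/s


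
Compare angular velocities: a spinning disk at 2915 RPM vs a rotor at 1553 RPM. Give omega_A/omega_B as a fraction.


Given: RPM_A = 2915, RPM_B = 1553
omega = 2*pi*RPM/60, so omega_A/omega_B = RPM_A / RPM_B
omega_A/omega_B = 2915 / 1553
omega_A/omega_B = 2915/1553

2915/1553


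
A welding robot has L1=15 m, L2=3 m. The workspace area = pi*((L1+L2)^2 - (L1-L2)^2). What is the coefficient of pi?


Given: L1 = 15, L2 = 3
(L1+L2)^2 = (18)^2 = 324
(L1-L2)^2 = (12)^2 = 144
Difference = 324 - 144 = 180
This equals 4*L1*L2 = 4*15*3 = 180
Workspace area = 180*pi

180


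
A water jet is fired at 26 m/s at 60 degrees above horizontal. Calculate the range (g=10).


Given: v0 = 26 m/s, theta = 60 deg, g = 10 m/s^2
sin(2*60) = sin(120) = sqrt(3)/2
Using R = v0^2 * sin(2*theta) / g
R = 26^2 * (sqrt(3)/2) / 10
R = 676 * sqrt(3) / 20
R = 169/5*sqrt(3) m

169/5*sqrt(3) m


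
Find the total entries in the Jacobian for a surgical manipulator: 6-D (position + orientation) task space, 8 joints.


Given: task space dimension = 6, joints = 8
Jacobian is a 6 x 8 matrix
Total entries = rows * columns
Total = 6 * 8
Total = 48

48


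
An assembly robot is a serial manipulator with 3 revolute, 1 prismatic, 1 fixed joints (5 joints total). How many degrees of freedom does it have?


Given: serial robot with 3 revolute, 1 prismatic, 1 fixed joints
DOF contribution per joint type: revolute=1, prismatic=1, spherical=3, fixed=0
DOF = 3*1 + 1*1 + 1*0
DOF = 4

4


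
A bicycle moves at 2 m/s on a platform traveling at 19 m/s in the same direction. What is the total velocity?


Given: object velocity = 2 m/s, platform velocity = 19 m/s (same direction)
Using classical velocity addition: v_total = v_object + v_platform
v_total = 2 + 19
v_total = 21 m/s

21 m/s


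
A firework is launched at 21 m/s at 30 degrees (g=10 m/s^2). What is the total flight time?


Given: v0 = 21 m/s, theta = 30 deg, g = 10 m/s^2
sin(30) = 1/2
Using T = 2*v0*sin(theta) / g
T = 2*21*1/2 / 10
T = 21 / 10
T = 21/10 s

21/10 s


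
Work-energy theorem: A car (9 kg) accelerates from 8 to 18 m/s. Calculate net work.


Given: m = 9 kg, v0 = 8 m/s, v = 18 m/s
Using W = (1/2)*m*(v^2 - v0^2)
v^2 = 18^2 = 324
v0^2 = 8^2 = 64
v^2 - v0^2 = 324 - 64 = 260
W = (1/2)*9*260 = 1170 J

1170 J


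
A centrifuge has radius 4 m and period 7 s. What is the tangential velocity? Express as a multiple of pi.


Given: radius r = 4 m, period T = 7 s
Using v = 2*pi*r / T
v = 2*pi*4 / 7
v = 8*pi / 7
v = 8/7*pi m/s

8/7*pi m/s


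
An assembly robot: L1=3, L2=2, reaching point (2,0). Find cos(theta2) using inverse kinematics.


Given: L1 = 3, L2 = 2, target (x, y) = (2, 0)
Using cos(theta2) = (x^2 + y^2 - L1^2 - L2^2) / (2*L1*L2)
x^2 + y^2 = 2^2 + 0 = 4
L1^2 + L2^2 = 9 + 4 = 13
Numerator = 4 - 13 = -9
Denominator = 2*3*2 = 12
cos(theta2) = -9/12 = -3/4

-3/4


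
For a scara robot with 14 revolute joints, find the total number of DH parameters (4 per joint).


Given: 14 joints, 4 DH parameters per joint (d, theta, a, alpha)
Total DH parameters = number_of_joints * 4
Total = 14 * 4
Total = 56

56


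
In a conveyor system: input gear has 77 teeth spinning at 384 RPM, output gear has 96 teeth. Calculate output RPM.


Given: N1 = 77 teeth, w1 = 384 RPM, N2 = 96 teeth
Using N1*w1 = N2*w2
w2 = N1*w1 / N2
w2 = 77*384 / 96
w2 = 29568 / 96
w2 = 308 RPM

308 RPM


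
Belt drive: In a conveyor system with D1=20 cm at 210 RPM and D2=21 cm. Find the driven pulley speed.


Given: D1 = 20 cm, w1 = 210 RPM, D2 = 21 cm
Using D1*w1 = D2*w2
w2 = D1*w1 / D2
w2 = 20*210 / 21
w2 = 4200 / 21
w2 = 200 RPM

200 RPM


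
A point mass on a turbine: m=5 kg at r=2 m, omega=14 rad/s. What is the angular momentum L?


Given: m = 5 kg, r = 2 m, omega = 14 rad/s
For a point mass: I = m*r^2
I = 5*2^2 = 5*4 = 20
L = I*omega = 20*14
L = 280 kg*m^2/s

280 kg*m^2/s


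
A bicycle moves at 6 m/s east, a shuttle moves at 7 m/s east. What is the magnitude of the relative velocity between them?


Given: v_A = 6 m/s east, v_B = 7 m/s east
Both move in the same direction; relative speed = |v_A - v_B|
|6 - 7| = |-1|
= 1 m/s

1 m/s


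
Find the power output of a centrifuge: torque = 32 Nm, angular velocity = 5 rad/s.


Given: tau = 32 Nm, omega = 5 rad/s
Using P = tau * omega
P = 32 * 5
P = 160 W

160 W


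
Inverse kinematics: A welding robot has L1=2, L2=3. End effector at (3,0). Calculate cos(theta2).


Given: L1 = 2, L2 = 3, target (x, y) = (3, 0)
Using cos(theta2) = (x^2 + y^2 - L1^2 - L2^2) / (2*L1*L2)
x^2 + y^2 = 3^2 + 0 = 9
L1^2 + L2^2 = 4 + 9 = 13
Numerator = 9 - 13 = -4
Denominator = 2*2*3 = 12
cos(theta2) = -4/12 = -1/3

-1/3


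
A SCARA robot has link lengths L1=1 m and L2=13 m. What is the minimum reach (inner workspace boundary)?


Given: L1 = 1 m, L2 = 13 m
For a 2-link planar arm, min reach = |L1 - L2| (second link folded back)
Min reach = |1 - 13|
Min reach = 12 m

12 m


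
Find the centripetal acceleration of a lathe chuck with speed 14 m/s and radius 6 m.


Given: v = 14 m/s, r = 6 m
Using a_c = v^2 / r
a_c = 14^2 / 6
a_c = 196 / 6
a_c = 98/3 m/s^2

98/3 m/s^2


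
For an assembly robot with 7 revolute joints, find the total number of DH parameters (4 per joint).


Given: 7 joints, 4 DH parameters per joint (d, theta, a, alpha)
Total DH parameters = number_of_joints * 4
Total = 7 * 4
Total = 28

28


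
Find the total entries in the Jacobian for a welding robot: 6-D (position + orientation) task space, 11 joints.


Given: task space dimension = 6, joints = 11
Jacobian is a 6 x 11 matrix
Total entries = rows * columns
Total = 6 * 11
Total = 66

66


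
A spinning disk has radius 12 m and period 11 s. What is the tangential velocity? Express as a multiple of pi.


Given: radius r = 12 m, period T = 11 s
Using v = 2*pi*r / T
v = 2*pi*12 / 11
v = 24*pi / 11
v = 24/11*pi m/s

24/11*pi m/s


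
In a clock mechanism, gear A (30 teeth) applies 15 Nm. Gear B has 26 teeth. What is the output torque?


Given: N1 = 30, N2 = 26, T1 = 15 Nm
Using T2/T1 = N2/N1
T2 = T1 * N2 / N1
T2 = 15 * 26 / 30
T2 = 390 / 30
T2 = 13 Nm

13 Nm


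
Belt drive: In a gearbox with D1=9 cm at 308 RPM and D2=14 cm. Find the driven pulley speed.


Given: D1 = 9 cm, w1 = 308 RPM, D2 = 14 cm
Using D1*w1 = D2*w2
w2 = D1*w1 / D2
w2 = 9*308 / 14
w2 = 2772 / 14
w2 = 198 RPM

198 RPM


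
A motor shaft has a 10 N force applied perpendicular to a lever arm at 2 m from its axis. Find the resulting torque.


Given: F = 10 N, r = 2 m, angle = 90 deg (perpendicular)
Using tau = F * r * sin(90)
sin(90) = 1
tau = 10 * 2 * 1
tau = 20 Nm

20 Nm


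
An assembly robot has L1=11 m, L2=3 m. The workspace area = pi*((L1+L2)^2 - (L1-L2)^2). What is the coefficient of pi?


Given: L1 = 11, L2 = 3
(L1+L2)^2 = (14)^2 = 196
(L1-L2)^2 = (8)^2 = 64
Difference = 196 - 64 = 132
This equals 4*L1*L2 = 4*11*3 = 132
Workspace area = 132*pi

132


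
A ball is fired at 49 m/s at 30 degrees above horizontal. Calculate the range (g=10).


Given: v0 = 49 m/s, theta = 30 deg, g = 10 m/s^2
sin(2*30) = sin(60) = sqrt(3)/2
Using R = v0^2 * sin(2*theta) / g
R = 49^2 * (sqrt(3)/2) / 10
R = 2401 * sqrt(3) / 20
R = 2401/20*sqrt(3) m

2401/20*sqrt(3) m


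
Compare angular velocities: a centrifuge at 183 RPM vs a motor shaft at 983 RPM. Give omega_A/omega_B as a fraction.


Given: RPM_A = 183, RPM_B = 983
omega = 2*pi*RPM/60, so omega_A/omega_B = RPM_A / RPM_B
omega_A/omega_B = 183 / 983
omega_A/omega_B = 183/983

183/983


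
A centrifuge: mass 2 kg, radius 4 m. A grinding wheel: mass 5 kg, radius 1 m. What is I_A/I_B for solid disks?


Given: M1=2 kg, R1=4 m, M2=5 kg, R2=1 m
For a disk: I = (1/2)*M*R^2, so I_A/I_B = (M1*R1^2)/(M2*R2^2)
M1*R1^2 = 2*16 = 32
M2*R2^2 = 5*1 = 5
I_A/I_B = 32/5 = 32/5

32/5


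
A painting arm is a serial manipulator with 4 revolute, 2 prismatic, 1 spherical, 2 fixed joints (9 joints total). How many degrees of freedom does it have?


Given: serial robot with 4 revolute, 2 prismatic, 1 spherical, 2 fixed joints
DOF contribution per joint type: revolute=1, prismatic=1, spherical=3, fixed=0
DOF = 4*1 + 2*1 + 1*3 + 2*0
DOF = 9

9


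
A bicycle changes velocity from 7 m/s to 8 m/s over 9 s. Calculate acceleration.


Given: initial velocity v0 = 7 m/s, final velocity v = 8 m/s, time t = 9 s
Using a = (v - v0) / t
a = (8 - 7) / 9
a = 1 / 9
a = 1/9 m/s^2

1/9 m/s^2


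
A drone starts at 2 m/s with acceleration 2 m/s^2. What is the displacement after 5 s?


Given: v0 = 2 m/s, a = 2 m/s^2, t = 5 s
Using s = v0*t + (1/2)*a*t^2
s = 2*5 + (1/2)*2*5^2
s = 10 + (1/2)*50
s = 10 + 25
s = 35

35 m


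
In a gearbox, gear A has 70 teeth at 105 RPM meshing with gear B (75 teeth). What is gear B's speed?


Given: N1 = 70 teeth, w1 = 105 RPM, N2 = 75 teeth
Using N1*w1 = N2*w2
w2 = N1*w1 / N2
w2 = 70*105 / 75
w2 = 7350 / 75
w2 = 98 RPM

98 RPM


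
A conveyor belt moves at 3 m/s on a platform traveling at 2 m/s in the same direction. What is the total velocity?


Given: object velocity = 3 m/s, platform velocity = 2 m/s (same direction)
Using classical velocity addition: v_total = v_object + v_platform
v_total = 3 + 2
v_total = 5 m/s

5 m/s


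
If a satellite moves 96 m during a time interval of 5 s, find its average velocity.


Given: distance d = 96 m, time t = 5 s
Using v = d / t
v = 96 / 5
v = 96/5 m/s

96/5 m/s


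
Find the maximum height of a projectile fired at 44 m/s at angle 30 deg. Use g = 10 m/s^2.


Given: v0 = 44 m/s, theta = 30 deg, g = 10 m/s^2
sin^2(30) = 1/4
Using H = v0^2 * sin^2(theta) / (2*g)
H = 44^2 * 1/4 / (2*10)
H = 1936 * 1/4 / 20
H = 484 / 20
H = 121/5 m

121/5 m


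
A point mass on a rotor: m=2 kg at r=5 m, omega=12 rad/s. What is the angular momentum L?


Given: m = 2 kg, r = 5 m, omega = 12 rad/s
For a point mass: I = m*r^2
I = 2*5^2 = 2*25 = 50
L = I*omega = 50*12
L = 600 kg*m^2/s

600 kg*m^2/s


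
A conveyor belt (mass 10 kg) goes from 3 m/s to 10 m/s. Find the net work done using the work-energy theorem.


Given: m = 10 kg, v0 = 3 m/s, v = 10 m/s
Using W = (1/2)*m*(v^2 - v0^2)
v^2 = 10^2 = 100
v0^2 = 3^2 = 9
v^2 - v0^2 = 100 - 9 = 91
W = (1/2)*10*91 = 455 J

455 J


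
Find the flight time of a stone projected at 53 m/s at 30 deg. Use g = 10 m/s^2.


Given: v0 = 53 m/s, theta = 30 deg, g = 10 m/s^2
sin(30) = 1/2
Using T = 2*v0*sin(theta) / g
T = 2*53*1/2 / 10
T = 53 / 10
T = 53/10 s

53/10 s


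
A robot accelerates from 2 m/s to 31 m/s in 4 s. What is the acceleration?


Given: initial velocity v0 = 2 m/s, final velocity v = 31 m/s, time t = 4 s
Using a = (v - v0) / t
a = (31 - 2) / 4
a = 29 / 4
a = 29/4 m/s^2

29/4 m/s^2


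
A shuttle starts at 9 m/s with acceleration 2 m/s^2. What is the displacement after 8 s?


Given: v0 = 9 m/s, a = 2 m/s^2, t = 8 s
Using s = v0*t + (1/2)*a*t^2
s = 9*8 + (1/2)*2*8^2
s = 72 + (1/2)*128
s = 72 + 64
s = 136

136 m


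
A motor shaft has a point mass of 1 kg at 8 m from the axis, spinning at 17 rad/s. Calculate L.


Given: m = 1 kg, r = 8 m, omega = 17 rad/s
For a point mass: I = m*r^2
I = 1*8^2 = 1*64 = 64
L = I*omega = 64*17
L = 1088 kg*m^2/s

1088 kg*m^2/s


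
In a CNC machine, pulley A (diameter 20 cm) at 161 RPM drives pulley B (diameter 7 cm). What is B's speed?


Given: D1 = 20 cm, w1 = 161 RPM, D2 = 7 cm
Using D1*w1 = D2*w2
w2 = D1*w1 / D2
w2 = 20*161 / 7
w2 = 3220 / 7
w2 = 460 RPM

460 RPM


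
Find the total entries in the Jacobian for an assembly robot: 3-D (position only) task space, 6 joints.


Given: task space dimension = 3, joints = 6
Jacobian is a 3 x 6 matrix
Total entries = rows * columns
Total = 3 * 6
Total = 18

18


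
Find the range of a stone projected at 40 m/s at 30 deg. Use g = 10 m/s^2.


Given: v0 = 40 m/s, theta = 30 deg, g = 10 m/s^2
sin(2*30) = sin(60) = sqrt(3)/2
Using R = v0^2 * sin(2*theta) / g
R = 40^2 * (sqrt(3)/2) / 10
R = 1600 * sqrt(3) / 20
R = 80*sqrt(3) m

80*sqrt(3) m


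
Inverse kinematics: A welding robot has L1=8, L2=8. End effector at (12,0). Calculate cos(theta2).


Given: L1 = 8, L2 = 8, target (x, y) = (12, 0)
Using cos(theta2) = (x^2 + y^2 - L1^2 - L2^2) / (2*L1*L2)
x^2 + y^2 = 12^2 + 0 = 144
L1^2 + L2^2 = 64 + 64 = 128
Numerator = 144 - 128 = 16
Denominator = 2*8*8 = 128
cos(theta2) = 16/128 = 1/8

1/8


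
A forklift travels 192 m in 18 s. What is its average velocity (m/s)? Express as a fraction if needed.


Given: distance d = 192 m, time t = 18 s
Using v = d / t
v = 192 / 18
v = 32/3 m/s

32/3 m/s


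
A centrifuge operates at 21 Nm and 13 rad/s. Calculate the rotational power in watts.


Given: tau = 21 Nm, omega = 13 rad/s
Using P = tau * omega
P = 21 * 13
P = 273 W

273 W


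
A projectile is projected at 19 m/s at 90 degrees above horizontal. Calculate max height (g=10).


Given: v0 = 19 m/s, theta = 90 deg, g = 10 m/s^2
sin^2(90) = 1
Using H = v0^2 * sin^2(theta) / (2*g)
H = 19^2 * 1 / (2*10)
H = 361 * 1 / 20
H = 361 / 20
H = 361/20 m

361/20 m


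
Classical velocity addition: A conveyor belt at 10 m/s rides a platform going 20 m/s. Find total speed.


Given: object velocity = 10 m/s, platform velocity = 20 m/s (same direction)
Using classical velocity addition: v_total = v_object + v_platform
v_total = 10 + 20
v_total = 30 m/s

30 m/s


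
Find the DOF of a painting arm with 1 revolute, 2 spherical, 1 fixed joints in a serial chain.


Given: serial robot with 1 revolute, 2 spherical, 1 fixed joints
DOF contribution per joint type: revolute=1, prismatic=1, spherical=3, fixed=0
DOF = 1*1 + 2*3 + 1*0
DOF = 7

7


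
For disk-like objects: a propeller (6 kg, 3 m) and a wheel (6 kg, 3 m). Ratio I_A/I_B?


Given: M1=6 kg, R1=3 m, M2=6 kg, R2=3 m
For a disk: I = (1/2)*M*R^2, so I_A/I_B = (M1*R1^2)/(M2*R2^2)
M1*R1^2 = 6*9 = 54
M2*R2^2 = 6*9 = 54
I_A/I_B = 54/54 = 1

1


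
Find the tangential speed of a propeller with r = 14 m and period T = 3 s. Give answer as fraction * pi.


Given: radius r = 14 m, period T = 3 s
Using v = 2*pi*r / T
v = 2*pi*14 / 3
v = 28*pi / 3
v = 28/3*pi m/s

28/3*pi m/s
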